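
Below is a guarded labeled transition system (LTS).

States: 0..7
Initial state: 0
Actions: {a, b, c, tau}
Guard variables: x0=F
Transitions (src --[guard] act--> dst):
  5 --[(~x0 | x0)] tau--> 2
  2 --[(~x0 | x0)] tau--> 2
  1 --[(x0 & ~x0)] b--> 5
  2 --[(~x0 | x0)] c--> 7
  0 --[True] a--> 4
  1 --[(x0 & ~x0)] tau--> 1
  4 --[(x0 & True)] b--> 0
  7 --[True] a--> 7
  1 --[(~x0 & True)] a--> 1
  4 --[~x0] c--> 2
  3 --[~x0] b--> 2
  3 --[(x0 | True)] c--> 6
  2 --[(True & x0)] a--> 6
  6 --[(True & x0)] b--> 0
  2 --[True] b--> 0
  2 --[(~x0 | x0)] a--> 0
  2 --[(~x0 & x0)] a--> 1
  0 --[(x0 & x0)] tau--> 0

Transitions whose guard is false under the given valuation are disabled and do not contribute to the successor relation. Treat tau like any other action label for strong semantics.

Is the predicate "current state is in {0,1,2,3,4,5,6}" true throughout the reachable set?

Inv-set: {0,1,2,3,4,5,6}
R = {0,2,4,7}
  0: ok
  2: ok
  4: ok
  7: ✗ unsafe
witness against invariant: a·c·c → 7

Answer: INVARIANT VIOLATED at state 7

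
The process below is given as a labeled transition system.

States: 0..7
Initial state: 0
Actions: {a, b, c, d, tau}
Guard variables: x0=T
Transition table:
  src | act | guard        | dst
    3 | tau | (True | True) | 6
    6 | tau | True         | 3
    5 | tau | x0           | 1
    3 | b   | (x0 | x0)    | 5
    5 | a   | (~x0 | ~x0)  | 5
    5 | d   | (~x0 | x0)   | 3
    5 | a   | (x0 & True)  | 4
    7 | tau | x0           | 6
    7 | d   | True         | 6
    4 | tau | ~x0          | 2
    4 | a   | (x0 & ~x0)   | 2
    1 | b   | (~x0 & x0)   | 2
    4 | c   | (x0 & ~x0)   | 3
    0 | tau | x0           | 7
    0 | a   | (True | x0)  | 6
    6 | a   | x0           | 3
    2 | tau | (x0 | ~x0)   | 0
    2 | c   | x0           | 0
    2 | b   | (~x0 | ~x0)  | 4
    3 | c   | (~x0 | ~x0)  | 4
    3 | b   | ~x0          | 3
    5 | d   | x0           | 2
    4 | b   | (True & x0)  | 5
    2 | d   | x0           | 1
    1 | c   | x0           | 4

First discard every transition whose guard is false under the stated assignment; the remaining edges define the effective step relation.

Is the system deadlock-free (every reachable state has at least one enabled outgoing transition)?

Reachable = {0,1,2,3,4,5,6,7}
  0: a→6  tau→7  [deg 2]
  1: c→4  [deg 1]
  2: c→0  d→1  tau→0  [deg 3]
  3: b→5  tau→6  [deg 2]
  4: b→5  [deg 1]
  5: a→4  d→2  d→3  tau→1  [deg 4]
  6: a→3  tau→3  [deg 2]
  7: d→6  tau→6  [deg 2]

Answer: DEADLOCK-FREE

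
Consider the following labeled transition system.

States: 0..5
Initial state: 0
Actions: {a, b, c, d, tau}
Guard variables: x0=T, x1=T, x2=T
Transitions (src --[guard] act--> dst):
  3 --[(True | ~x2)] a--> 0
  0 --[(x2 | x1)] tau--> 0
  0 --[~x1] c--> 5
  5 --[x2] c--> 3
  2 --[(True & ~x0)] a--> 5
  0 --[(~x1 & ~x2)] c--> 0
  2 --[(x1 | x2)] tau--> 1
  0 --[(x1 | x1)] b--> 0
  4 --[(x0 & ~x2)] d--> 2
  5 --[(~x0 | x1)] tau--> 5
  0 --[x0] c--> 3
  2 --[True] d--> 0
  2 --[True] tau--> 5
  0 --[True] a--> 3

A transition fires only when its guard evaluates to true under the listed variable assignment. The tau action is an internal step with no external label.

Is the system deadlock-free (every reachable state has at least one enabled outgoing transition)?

Reachable = {0,3}
  0: a→3  b→0  c→3  tau→0  [deg 4]
  3: a→0  [deg 1]

Answer: DEADLOCK-FREE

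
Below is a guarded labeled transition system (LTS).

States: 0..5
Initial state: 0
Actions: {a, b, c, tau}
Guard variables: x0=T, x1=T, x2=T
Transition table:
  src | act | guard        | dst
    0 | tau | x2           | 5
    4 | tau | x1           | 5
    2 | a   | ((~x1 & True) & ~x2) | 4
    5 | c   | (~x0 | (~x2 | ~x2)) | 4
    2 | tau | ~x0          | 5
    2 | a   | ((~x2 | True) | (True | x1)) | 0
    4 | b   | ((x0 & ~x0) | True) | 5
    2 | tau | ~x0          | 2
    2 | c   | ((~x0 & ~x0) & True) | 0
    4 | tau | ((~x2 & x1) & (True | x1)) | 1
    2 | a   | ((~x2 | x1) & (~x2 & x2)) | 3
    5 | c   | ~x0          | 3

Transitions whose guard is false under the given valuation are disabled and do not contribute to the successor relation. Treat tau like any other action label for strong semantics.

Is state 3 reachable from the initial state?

After dropping false guards: 4 live edges.
depth 0: {0}
depth 1: {5}  total {0,5}
Reachable = {0,5}

Answer: UNREACHABLE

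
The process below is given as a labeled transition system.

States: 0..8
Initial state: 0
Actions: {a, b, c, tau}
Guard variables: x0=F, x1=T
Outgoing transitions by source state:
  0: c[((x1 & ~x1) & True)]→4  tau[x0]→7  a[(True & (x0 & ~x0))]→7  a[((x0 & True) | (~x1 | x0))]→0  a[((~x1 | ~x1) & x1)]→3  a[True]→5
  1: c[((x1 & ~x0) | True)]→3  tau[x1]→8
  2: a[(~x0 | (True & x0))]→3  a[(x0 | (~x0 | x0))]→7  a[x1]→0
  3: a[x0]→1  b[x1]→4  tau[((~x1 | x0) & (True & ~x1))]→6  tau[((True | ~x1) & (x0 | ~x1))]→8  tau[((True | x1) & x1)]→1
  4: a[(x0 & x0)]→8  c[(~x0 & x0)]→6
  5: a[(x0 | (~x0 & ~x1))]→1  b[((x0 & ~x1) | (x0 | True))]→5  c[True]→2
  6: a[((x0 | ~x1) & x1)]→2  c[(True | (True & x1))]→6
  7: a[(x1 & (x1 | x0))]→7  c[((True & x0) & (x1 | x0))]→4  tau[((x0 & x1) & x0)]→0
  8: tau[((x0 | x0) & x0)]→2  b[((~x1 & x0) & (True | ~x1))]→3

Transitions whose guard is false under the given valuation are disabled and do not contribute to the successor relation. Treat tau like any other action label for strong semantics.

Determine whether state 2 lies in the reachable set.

Answer: REACHABLE

Trace:
After dropping false guards: 12 live edges.
L0 = {0}
L1 = {5}  total {0,5}
L2 = {2}  total {0,2,5}
L3 = {3,7}  total {0,2,3,5,7}
L4 = {1,4}  total {0,1,2,3,4,5,7}
L5 = {8}  total {0,1,2,3,4,5,7,8}
Reach set: {0,1,2,3,4,5,7,8}
Path to 2: a·c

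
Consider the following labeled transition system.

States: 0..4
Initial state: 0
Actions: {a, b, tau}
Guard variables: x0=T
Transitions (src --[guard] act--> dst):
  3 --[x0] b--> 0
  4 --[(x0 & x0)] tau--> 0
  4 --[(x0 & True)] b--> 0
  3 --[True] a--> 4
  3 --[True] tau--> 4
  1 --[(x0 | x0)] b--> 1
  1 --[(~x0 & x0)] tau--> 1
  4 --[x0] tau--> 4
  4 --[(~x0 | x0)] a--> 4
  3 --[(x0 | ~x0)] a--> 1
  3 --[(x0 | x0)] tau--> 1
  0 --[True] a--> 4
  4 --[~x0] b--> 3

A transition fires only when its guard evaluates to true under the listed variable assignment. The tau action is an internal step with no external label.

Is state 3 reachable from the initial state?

11 transition(s) survive guard evaluation.
L0 = {0}
L1 = {4}  now seen {0,4}
R = {0,4}

Answer: UNREACHABLE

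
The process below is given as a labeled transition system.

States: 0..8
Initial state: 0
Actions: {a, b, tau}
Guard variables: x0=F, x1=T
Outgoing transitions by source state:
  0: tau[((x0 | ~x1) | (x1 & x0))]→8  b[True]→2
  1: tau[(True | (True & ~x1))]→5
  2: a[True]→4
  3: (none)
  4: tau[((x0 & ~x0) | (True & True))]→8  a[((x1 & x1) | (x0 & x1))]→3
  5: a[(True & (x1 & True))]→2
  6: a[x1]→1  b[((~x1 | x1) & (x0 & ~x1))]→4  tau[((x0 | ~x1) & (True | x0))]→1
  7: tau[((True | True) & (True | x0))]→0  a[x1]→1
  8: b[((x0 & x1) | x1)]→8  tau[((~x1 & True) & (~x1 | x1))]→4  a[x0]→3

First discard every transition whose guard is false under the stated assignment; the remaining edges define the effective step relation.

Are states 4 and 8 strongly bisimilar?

Bisimulation quotient by refinement:
  π0 = {{0,1,2,3,4,5,6,7,8}}
  π1 = {{0,8},{1},{2,5,6},{3},{4,7}}
  π2 = {{0},{1},{2},{3},{4},{5},{6},{7},{8}}
9 equivalence class(es) (converged in 3)
[4]={4}  [8]={8}

Answer: NOT BISIMILAR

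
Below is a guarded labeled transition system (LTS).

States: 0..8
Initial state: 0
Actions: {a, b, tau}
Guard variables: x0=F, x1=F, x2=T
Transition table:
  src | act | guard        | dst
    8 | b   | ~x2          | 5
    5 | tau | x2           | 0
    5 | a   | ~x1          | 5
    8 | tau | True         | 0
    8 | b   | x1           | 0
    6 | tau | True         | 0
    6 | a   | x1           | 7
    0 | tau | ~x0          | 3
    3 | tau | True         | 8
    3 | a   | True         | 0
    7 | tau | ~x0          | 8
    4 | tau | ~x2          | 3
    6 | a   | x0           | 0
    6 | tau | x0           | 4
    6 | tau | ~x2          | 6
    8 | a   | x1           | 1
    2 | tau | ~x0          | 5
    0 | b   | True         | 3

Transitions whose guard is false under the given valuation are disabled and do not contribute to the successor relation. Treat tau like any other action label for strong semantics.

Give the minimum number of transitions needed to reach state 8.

Answer: 2

Trace:
BFS to 8:
  Layer 0: {0}
  Layer 1: {3}
  Layer 2: {8}
depth(8)=2, e.g. b·tau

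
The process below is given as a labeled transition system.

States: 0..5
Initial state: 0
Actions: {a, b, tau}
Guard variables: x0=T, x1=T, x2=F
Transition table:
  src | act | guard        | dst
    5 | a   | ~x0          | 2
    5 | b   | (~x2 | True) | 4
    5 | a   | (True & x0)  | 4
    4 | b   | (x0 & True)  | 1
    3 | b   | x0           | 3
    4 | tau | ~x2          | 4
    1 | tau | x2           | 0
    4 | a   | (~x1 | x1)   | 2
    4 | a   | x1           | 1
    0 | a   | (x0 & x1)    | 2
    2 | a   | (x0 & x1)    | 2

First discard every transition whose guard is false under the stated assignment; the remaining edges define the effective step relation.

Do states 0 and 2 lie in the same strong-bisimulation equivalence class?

Answer: BISIMILAR

Working:
Bisimulation quotient by refinement:
  π0 = {{0,1,2,3,4,5}}
  π1 = {{0,2},{1},{3},{4},{5}}
stable after 2 split(s): 5 block(s)
class of 0: {0,2}; class of 2: {0,2}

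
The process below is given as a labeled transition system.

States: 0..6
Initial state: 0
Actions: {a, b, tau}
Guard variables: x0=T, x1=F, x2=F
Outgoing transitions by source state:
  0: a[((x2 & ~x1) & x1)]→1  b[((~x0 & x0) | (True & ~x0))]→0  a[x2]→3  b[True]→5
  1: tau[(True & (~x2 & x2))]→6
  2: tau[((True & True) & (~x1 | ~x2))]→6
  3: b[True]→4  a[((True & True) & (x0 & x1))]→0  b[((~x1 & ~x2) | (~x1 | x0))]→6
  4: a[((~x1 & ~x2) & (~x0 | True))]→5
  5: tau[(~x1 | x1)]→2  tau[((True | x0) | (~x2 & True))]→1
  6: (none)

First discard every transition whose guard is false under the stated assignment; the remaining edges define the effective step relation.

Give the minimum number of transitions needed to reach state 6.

Layered search for 6:
  depth 0: {0}
  depth 1: {5}
  depth 2: {1,2}
  depth 3: {6}
first hit 6 at d=3 via b·tau·tau

Answer: 3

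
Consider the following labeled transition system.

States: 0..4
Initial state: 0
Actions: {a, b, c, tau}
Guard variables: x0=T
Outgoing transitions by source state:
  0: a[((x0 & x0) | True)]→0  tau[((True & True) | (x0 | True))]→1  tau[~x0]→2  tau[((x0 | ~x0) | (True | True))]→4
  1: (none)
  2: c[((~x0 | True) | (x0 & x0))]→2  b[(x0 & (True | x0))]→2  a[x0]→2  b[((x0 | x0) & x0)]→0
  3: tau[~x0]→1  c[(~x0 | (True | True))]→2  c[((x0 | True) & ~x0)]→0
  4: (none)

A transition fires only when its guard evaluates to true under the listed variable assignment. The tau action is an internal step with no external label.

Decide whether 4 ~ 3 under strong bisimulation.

Answer: NOT BISIMILAR

Trace:
Refine partition for ~:
  π0 = {{0,1,2,3,4}}
  π1 = {{0},{1,4},{2},{3}}
4 equivalence class(es) (converged in 2)
class of 4: {1,4}; class of 3: {3}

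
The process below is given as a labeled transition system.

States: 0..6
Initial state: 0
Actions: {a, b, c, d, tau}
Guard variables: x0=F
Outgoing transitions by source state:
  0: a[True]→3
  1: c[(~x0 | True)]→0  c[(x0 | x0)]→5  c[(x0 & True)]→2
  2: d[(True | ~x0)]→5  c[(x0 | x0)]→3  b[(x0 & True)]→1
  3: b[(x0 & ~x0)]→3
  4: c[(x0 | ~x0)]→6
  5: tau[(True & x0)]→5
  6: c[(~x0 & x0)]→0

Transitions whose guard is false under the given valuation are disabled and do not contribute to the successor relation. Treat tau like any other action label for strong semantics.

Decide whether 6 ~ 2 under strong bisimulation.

Answer: NOT BISIMILAR

Analysis:
Refine partition for ~:
  P[0] = {{0,1,2,3,4,5,6}}
  P[1] = {{0},{1,4},{2},{3,5,6}}
  P[2] = {{0},{1},{2},{3,5,6},{4}}
Fixed point at round 3; 5 class(es).
[6]={3,5,6}  [2]={2}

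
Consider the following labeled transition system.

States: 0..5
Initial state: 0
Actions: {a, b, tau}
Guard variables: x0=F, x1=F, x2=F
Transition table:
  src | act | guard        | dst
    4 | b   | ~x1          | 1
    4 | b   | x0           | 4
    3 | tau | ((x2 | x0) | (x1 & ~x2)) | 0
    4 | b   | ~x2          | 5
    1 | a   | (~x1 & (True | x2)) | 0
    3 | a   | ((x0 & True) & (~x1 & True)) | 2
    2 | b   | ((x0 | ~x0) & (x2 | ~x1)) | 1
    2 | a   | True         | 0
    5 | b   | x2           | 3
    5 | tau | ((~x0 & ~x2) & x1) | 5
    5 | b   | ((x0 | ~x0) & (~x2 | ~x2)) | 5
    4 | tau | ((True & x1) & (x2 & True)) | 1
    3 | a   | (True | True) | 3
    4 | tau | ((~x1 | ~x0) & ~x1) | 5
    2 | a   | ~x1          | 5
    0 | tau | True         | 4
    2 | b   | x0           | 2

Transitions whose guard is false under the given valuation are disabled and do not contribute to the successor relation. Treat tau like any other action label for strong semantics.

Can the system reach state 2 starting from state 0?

Answer: UNREACHABLE

Analysis:
Guard filter leaves 10 enabled edge(s).
L0 = {0}
L1 = {4}  now seen {0,4}
L2 = {1,5}  now seen {0,1,4,5}
Reachable = {0,1,4,5}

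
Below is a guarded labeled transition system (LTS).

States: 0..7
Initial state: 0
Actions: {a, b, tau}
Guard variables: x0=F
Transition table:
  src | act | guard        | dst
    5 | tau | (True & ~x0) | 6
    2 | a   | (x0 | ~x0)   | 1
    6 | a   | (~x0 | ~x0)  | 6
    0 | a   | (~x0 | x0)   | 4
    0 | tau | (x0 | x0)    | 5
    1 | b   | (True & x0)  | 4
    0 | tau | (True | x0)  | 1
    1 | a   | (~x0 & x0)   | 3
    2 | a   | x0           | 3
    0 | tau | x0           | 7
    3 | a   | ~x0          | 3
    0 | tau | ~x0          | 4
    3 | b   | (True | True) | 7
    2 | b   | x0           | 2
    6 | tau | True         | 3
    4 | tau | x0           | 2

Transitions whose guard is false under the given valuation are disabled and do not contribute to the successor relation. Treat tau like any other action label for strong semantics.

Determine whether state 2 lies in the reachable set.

Answer: UNREACHABLE

Working:
9 transition(s) survive guard evaluation.
L0 = {0}
L1 = {1,4}  now seen {0,1,4}
R = {0,1,4}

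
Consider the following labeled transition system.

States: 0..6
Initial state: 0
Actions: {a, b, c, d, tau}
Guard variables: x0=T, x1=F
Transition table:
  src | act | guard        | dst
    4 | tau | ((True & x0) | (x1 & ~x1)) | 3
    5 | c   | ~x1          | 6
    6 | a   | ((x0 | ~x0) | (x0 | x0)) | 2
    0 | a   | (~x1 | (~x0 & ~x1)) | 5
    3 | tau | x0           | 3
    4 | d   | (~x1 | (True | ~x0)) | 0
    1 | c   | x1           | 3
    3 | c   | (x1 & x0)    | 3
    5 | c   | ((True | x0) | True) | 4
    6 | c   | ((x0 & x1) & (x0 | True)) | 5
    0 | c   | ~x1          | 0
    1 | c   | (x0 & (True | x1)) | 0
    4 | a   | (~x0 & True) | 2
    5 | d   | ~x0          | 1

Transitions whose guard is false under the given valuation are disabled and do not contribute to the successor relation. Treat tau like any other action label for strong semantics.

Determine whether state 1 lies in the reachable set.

Answer: UNREACHABLE

Analysis:
Guard filter leaves 9 enabled edge(s).
L0 = {0}
L1 = {5}  now seen {0,5}
L2 = {4,6}  now seen {0,4,5,6}
L3 = {2,3}  now seen {0,2,3,4,5,6}
Reachable = {0,2,3,4,5,6}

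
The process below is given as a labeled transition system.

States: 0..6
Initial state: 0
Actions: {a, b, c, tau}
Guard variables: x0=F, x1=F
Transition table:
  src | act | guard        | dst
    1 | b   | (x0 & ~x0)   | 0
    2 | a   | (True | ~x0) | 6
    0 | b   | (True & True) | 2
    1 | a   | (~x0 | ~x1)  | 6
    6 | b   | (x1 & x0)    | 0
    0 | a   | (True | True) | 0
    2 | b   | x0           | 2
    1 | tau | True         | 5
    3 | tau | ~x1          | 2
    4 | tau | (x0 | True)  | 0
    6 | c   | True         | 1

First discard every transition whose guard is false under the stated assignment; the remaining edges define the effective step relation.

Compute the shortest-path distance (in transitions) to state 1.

Answer: 3

Working:
Breadth-first toward 1:
  L0 = {0}
  L1 = {2}
  L2 = {6}
  L3 = {1}
depth(1)=3, e.g. b·a·c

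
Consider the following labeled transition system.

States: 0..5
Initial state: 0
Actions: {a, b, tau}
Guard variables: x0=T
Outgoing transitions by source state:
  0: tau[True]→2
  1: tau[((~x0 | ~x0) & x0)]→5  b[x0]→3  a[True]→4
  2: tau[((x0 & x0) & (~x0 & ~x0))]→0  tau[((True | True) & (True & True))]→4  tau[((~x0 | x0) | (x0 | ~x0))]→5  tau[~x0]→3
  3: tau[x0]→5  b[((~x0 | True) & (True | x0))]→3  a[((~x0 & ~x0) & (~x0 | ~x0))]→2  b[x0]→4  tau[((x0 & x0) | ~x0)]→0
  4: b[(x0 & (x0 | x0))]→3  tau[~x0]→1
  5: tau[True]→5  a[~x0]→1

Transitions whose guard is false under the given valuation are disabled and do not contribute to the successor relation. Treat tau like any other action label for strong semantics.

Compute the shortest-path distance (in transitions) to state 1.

Answer: UNREACHABLE

Trace:
Layered search for 1:
  L0 = {0}
  L1 = {2}
  L2 = {4,5}
  L3 = {3}
1 never appears.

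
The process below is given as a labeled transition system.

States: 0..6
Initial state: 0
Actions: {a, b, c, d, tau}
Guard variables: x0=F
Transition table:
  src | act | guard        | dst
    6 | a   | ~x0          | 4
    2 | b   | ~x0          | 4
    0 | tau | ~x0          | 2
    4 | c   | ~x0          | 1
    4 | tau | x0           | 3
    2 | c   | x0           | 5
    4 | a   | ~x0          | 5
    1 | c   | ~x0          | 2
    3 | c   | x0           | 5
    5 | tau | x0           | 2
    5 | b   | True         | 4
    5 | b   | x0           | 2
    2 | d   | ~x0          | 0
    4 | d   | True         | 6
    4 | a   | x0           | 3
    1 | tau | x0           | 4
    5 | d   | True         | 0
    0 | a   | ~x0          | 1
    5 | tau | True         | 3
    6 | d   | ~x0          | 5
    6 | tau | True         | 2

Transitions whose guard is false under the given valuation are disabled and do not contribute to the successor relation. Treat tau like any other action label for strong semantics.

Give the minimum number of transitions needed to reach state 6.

Answer: 3

Analysis:
Layered search for 6:
  depth 0: {0}
  depth 1: {1,2}
  depth 2: {4}
  depth 3: {5,6}
first hit 6 at d=3 via tau·b·d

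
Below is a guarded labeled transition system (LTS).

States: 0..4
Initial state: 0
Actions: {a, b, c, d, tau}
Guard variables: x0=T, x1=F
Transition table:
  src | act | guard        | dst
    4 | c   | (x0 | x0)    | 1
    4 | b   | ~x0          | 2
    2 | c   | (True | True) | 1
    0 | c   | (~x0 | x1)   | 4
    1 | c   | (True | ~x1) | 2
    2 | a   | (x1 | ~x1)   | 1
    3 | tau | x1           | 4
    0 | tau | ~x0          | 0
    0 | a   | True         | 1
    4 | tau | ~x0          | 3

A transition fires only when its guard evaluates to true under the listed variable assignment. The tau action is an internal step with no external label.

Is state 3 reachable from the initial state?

Answer: UNREACHABLE

Trace:
5 transition(s) survive guard evaluation.
Layer 0: {0}
Layer 1: {1}  total {0,1}
Layer 2: {2}  total {0,1,2}
R = {0,1,2}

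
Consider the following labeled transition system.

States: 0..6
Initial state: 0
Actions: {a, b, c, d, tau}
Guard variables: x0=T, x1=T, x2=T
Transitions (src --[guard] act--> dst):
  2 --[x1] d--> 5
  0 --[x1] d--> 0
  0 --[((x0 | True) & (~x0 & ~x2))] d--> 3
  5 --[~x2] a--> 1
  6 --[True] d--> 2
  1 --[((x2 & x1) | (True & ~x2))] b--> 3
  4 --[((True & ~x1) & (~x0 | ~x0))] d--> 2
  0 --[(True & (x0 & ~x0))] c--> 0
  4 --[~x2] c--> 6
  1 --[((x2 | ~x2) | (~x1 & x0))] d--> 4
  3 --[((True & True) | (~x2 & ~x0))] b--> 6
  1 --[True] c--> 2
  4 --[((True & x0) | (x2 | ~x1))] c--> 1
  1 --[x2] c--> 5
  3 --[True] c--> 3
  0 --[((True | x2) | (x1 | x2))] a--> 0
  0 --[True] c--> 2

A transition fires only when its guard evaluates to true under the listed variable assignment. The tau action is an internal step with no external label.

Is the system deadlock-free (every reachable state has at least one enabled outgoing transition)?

Answer: DEADLOCK at state 5

Trace:
R = {0,2,5}
  0: a→0  c→2  d→0  [3 exit(s)]
  2: d→5  [1 exit(s)]
  5: ∅  [no exit]
Path to 5: c·d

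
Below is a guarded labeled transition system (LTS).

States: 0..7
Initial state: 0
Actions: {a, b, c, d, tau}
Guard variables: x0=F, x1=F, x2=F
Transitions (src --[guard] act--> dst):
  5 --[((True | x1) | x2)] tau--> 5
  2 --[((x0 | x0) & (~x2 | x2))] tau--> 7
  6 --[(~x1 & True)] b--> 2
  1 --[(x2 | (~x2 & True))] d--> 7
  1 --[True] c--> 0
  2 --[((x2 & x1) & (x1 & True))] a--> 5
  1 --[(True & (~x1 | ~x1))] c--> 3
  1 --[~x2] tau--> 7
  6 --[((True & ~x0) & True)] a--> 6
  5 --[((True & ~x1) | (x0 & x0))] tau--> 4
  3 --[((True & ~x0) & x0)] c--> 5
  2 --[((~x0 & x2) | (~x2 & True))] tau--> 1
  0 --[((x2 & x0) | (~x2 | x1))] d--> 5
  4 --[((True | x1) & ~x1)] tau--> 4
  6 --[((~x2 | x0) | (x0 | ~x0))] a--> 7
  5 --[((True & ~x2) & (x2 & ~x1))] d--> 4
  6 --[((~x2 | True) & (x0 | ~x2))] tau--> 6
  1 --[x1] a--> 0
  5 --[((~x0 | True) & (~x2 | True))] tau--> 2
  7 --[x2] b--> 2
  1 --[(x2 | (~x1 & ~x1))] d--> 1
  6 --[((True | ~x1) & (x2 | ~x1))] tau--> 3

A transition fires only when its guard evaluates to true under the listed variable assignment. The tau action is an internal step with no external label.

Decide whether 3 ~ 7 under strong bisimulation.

Answer: BISIMILAR

Working:
Refine partition for ~:
  π0 = {{0,1,2,3,4,5,6,7}}
  π1 = {{0},{1},{2,4,5},{3,7},{6}}
  π2 = {{0},{1},{2},{3,7},{4,5},{6}}
  π3 = {{0},{1},{2},{3,7},{4},{5},{6}}
7 equivalence class(es) (converged in 4)
[3]={3,7}  [7]={3,7}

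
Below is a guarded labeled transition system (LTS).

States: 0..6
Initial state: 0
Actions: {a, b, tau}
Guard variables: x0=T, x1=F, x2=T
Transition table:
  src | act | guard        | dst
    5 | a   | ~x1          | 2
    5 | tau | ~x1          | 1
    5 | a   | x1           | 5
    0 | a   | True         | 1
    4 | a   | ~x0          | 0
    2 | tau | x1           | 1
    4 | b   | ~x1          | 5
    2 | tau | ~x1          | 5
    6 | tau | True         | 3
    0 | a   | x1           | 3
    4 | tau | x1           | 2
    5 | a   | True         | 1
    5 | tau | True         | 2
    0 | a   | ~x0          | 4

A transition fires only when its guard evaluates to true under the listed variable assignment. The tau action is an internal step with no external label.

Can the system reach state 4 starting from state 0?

Answer: UNREACHABLE

Working:
After dropping false guards: 8 live edges.
depth 0: {0}
depth 1: {1}  total {0,1}
Reach set: {0,1}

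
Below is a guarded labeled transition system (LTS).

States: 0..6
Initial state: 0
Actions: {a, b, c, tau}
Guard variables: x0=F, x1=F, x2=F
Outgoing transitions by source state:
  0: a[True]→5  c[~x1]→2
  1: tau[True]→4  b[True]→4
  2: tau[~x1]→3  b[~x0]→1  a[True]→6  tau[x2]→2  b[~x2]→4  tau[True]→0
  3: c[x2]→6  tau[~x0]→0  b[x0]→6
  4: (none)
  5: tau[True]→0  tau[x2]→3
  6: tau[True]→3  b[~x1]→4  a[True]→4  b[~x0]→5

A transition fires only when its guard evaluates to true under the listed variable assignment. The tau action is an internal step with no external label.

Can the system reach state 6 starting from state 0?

After dropping false guards: 15 live edges.
Layer 0: {0}
Layer 1: {2,5}  cumulative {0,2,5}
Layer 2: {1,3,4,6}  cumulative {0,1,2,3,4,5,6}
Reachable = {0,1,2,3,4,5,6}
witness 6: c·a

Answer: REACHABLE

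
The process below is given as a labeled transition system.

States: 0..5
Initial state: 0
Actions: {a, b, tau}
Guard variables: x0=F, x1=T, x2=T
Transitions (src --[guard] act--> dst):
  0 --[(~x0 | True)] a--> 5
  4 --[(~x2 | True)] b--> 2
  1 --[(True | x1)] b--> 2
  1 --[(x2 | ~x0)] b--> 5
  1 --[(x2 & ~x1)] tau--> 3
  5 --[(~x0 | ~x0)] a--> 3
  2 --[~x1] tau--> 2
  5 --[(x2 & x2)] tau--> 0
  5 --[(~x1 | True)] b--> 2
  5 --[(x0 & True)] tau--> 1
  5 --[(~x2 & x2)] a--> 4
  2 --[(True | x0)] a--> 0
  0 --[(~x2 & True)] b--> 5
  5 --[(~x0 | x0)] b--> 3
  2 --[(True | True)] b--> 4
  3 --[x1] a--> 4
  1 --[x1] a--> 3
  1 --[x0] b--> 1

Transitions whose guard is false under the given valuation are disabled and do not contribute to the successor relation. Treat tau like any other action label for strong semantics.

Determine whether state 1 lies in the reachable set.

Guard filter leaves 12 enabled edge(s).
L0 = {0}
L1 = {5}  total {0,5}
L2 = {2,3}  total {0,2,3,5}
L3 = {4}  total {0,2,3,4,5}
Reachable = {0,2,3,4,5}

Answer: UNREACHABLE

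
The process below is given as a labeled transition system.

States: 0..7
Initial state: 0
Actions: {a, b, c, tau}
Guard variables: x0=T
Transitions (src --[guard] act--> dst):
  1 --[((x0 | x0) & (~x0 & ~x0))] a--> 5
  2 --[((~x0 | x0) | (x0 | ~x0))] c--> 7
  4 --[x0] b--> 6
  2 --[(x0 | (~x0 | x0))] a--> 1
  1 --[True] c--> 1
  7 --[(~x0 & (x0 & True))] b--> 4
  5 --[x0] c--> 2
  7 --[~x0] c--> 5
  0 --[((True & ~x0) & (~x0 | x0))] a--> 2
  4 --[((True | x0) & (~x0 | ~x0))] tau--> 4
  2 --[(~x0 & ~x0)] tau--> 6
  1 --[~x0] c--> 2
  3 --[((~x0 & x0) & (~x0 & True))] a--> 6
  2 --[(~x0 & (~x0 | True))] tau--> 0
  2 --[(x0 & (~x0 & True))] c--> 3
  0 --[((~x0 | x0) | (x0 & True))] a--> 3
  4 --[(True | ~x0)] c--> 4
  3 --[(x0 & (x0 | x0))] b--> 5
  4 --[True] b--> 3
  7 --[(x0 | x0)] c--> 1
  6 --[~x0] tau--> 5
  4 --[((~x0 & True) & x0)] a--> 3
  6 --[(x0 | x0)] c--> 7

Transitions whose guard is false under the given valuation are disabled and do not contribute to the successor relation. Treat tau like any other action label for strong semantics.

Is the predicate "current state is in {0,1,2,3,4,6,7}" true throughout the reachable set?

Safe = {0,1,2,3,4,6,7}
Reachable = {0,1,2,3,5,7}
  0: ok
  1: ok
  2: ok
  3: ok
  5: ✗ unsafe
  7: ok
witness against invariant: a·b → 5

Answer: INVARIANT VIOLATED at state 5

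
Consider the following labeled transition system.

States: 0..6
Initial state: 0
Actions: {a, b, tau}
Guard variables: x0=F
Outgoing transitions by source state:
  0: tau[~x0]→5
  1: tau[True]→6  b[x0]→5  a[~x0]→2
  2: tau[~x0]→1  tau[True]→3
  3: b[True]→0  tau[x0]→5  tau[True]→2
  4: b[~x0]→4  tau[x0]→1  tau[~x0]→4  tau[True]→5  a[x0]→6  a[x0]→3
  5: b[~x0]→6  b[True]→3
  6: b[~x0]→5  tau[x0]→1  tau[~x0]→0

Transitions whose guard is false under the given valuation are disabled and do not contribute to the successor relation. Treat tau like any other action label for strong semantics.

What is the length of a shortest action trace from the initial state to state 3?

Answer: 2

Analysis:
BFS to 3:
  Layer 0: {0}
  Layer 1: {5}
  Layer 2: {3,6}
depth(3)=2, e.g. tau·b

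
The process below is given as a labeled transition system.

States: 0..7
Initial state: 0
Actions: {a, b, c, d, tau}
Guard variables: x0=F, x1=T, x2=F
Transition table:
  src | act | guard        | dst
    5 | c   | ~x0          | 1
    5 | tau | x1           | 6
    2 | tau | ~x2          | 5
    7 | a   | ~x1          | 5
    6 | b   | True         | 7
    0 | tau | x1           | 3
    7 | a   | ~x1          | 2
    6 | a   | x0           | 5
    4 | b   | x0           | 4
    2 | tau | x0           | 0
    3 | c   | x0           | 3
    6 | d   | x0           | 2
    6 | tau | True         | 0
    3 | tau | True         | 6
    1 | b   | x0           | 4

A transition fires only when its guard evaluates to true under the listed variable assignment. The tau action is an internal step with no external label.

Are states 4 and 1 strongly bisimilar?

Answer: BISIMILAR

Trace:
Refine partition for ~:
  P[0] = {{0,1,2,3,4,5,6,7}}
  P[1] = {{0,2,3},{1,4,7},{5},{6}}
  P[2] = {{0},{1,4,7},{2},{3},{5},{6}}
stable after 3 split(s): 6 block(s)
[4]={1,4,7}  [1]={1,4,7}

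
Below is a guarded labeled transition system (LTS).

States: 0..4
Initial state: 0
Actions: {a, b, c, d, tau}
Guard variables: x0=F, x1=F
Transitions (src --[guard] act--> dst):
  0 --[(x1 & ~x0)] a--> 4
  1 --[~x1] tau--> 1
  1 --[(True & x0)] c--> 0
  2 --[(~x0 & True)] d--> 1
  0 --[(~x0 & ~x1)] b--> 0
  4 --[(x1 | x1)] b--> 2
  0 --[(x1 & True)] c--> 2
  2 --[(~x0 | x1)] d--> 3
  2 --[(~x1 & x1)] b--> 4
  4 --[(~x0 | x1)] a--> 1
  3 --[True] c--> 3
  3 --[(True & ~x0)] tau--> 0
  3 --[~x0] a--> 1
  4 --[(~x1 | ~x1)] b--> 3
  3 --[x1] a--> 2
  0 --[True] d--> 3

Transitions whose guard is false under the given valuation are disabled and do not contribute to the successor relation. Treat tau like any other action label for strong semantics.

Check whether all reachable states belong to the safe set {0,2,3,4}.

Allowed set {0,2,3,4}
R = {0,1,3}
  0: safe
  1: VIOLATES
  3: safe
witness against invariant: d·a → 1

Answer: INVARIANT VIOLATED at state 1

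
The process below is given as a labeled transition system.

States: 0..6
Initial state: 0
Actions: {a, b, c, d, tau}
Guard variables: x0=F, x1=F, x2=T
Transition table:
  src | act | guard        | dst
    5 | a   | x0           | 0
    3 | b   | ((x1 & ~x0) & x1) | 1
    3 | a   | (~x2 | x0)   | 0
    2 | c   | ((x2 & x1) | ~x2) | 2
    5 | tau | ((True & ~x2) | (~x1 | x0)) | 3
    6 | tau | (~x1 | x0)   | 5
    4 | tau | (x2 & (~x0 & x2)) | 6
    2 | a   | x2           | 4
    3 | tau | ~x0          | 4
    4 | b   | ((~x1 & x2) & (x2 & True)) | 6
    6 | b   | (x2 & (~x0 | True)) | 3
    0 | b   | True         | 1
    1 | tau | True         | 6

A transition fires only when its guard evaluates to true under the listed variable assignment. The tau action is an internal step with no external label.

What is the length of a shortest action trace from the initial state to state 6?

BFS to 6:
  L0 = {0}
  L1 = {1}
  L2 = {6}
first hit 6 at d=2 via b·tau

Answer: 2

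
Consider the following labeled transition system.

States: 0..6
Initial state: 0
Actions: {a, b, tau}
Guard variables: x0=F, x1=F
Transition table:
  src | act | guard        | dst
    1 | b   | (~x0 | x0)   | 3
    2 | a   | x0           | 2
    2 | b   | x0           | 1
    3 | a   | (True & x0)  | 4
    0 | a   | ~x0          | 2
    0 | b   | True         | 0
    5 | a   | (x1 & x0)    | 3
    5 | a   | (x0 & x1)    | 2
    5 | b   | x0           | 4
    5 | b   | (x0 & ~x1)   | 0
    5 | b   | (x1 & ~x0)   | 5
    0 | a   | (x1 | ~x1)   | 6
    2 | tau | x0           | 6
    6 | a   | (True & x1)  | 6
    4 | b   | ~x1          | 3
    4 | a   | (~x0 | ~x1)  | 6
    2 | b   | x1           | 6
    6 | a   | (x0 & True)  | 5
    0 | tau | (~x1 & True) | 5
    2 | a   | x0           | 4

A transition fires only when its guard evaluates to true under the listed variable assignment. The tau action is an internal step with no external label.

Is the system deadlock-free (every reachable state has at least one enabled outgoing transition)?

R = {0,2,5,6}
  0: a→2  a→6  b→0  tau→5  [4 out]
  2: ∅  [STUCK]
  5: ∅  [STUCK]
  6: ∅  [STUCK]
trace reaching 2: a

Answer: DEADLOCK at state 2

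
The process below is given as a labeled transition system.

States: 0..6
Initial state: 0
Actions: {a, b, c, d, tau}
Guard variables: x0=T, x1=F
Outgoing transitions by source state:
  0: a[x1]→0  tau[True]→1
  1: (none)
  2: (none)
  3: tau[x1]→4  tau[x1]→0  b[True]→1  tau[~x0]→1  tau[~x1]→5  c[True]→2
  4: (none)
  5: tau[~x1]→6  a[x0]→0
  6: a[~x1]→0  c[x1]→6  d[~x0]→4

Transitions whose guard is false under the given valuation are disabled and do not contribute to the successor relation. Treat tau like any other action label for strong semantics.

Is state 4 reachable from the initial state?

Answer: UNREACHABLE

Trace:
Guard filter leaves 7 enabled edge(s).
depth 0: {0}
depth 1: {1}  total {0,1}
R = {0,1}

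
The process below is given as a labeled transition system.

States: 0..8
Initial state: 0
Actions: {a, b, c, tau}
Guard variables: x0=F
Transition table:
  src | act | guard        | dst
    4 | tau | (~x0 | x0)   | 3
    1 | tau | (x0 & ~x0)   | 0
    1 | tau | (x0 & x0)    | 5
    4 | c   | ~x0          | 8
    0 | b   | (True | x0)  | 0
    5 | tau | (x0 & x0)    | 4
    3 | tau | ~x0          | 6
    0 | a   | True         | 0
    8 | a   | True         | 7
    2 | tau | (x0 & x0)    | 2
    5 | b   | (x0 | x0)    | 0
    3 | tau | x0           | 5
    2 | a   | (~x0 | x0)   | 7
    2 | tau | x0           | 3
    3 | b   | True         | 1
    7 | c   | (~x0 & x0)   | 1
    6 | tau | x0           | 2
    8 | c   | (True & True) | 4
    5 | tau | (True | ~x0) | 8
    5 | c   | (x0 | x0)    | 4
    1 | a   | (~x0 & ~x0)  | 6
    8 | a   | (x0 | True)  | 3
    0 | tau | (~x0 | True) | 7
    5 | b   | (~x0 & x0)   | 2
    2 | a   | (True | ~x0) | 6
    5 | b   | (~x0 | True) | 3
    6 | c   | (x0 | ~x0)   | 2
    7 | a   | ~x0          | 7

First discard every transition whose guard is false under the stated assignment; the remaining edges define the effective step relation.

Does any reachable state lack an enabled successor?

R = {0,7}
  0: a→0  b→0  tau→7  [3 exit(s)]
  7: a→7  [1 exit(s)]

Answer: DEADLOCK-FREE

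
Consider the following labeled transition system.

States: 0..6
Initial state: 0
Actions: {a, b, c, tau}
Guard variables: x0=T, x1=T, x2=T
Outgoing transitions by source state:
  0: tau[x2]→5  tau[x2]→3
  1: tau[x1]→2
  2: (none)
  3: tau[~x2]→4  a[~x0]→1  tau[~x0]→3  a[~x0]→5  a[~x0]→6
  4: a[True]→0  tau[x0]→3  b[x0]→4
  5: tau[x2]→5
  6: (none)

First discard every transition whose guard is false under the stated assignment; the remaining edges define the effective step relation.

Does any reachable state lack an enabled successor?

Answer: DEADLOCK at state 3

Working:
Reachable = {0,3,5}
  0: tau→3  tau→5  [2 out]
  3: ∅  [STUCK]
  5: tau→5  [1 out]
Path to 3: tau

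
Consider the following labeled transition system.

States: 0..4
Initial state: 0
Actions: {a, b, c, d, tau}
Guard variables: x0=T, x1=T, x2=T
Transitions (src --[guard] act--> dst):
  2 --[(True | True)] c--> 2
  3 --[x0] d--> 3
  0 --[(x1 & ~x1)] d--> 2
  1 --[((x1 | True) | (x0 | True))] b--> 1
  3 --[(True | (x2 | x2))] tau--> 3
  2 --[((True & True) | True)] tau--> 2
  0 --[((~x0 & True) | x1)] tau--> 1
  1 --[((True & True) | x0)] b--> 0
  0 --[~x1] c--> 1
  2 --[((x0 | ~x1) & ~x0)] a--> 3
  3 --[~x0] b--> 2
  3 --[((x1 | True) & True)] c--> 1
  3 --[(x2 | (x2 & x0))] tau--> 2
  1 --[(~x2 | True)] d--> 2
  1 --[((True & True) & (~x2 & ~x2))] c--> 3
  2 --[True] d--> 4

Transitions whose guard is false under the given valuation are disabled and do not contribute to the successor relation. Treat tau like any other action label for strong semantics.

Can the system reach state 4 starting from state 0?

After dropping false guards: 11 live edges.
L0 = {0}
L1 = {1}  cumulative {0,1}
L2 = {2}  cumulative {0,1,2}
L3 = {4}  cumulative {0,1,2,4}
R = {0,1,2,4}
Path to 4: tau·d·d

Answer: REACHABLE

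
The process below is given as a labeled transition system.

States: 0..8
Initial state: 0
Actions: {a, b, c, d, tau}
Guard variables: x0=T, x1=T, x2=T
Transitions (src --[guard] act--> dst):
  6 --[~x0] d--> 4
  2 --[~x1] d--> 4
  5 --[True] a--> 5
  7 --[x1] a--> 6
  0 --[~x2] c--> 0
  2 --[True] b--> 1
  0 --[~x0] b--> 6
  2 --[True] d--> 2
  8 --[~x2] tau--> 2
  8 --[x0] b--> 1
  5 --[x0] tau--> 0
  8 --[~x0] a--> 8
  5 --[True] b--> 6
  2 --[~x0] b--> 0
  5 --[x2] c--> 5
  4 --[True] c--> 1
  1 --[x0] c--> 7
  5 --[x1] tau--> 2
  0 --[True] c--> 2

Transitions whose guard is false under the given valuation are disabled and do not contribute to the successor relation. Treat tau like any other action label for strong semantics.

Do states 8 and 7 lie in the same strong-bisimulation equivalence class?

Answer: NOT BISIMILAR

Working:
Refine partition for ~:
  round 0: {{0,1,2,3,4,5,6,7,8}}
  round 1: {{0,1,4},{2},{3,6},{5},{7},{8}}
  round 2: {{0},{1},{2},{3,6},{4},{5},{7},{8}}
8 equivalence class(es) (converged in 3)
class of 8: {8}; class of 7: {7}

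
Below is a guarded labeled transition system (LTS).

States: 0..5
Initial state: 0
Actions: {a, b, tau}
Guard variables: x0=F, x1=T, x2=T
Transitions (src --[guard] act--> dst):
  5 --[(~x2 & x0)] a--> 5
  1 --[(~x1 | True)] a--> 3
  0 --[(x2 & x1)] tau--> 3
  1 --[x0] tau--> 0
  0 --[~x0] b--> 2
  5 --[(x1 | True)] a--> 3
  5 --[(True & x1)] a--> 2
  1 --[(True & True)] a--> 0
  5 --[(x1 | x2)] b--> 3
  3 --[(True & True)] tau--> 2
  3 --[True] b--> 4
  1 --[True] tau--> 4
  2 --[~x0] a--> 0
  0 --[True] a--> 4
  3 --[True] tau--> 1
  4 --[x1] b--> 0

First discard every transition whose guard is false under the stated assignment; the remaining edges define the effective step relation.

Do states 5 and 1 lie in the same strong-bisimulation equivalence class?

Refine partition for ~:
  P[0] = {{0,1,2,3,4,5}}
  P[1] = {{0},{1},{2},{3},{4},{5}}
Fixed point at round 2; 6 class(es).
5∈{5}, 1∈{1}

Answer: NOT BISIMILAR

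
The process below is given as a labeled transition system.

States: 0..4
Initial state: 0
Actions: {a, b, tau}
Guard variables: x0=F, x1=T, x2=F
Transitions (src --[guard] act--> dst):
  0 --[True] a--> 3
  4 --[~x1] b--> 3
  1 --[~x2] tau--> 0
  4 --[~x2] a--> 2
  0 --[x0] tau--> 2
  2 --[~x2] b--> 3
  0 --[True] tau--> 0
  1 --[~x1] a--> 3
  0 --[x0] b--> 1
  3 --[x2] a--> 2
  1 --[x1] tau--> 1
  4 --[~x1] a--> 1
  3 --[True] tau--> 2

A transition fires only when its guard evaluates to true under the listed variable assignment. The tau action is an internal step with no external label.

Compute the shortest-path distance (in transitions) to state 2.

Breadth-first toward 2:
  depth 0: {0}
  depth 1: {3}
  depth 2: {2}
depth(2)=2, e.g. a·tau

Answer: 2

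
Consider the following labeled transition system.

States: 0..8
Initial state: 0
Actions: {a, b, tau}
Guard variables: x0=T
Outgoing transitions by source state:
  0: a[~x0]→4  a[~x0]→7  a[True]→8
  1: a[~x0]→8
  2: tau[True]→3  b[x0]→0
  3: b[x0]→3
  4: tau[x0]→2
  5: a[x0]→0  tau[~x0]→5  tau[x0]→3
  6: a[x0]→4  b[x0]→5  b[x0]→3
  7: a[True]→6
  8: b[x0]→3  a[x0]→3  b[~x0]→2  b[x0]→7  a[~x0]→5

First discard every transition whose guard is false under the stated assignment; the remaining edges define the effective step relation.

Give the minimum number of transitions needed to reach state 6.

Breadth-first toward 6:
  L0 = {0}
  L1 = {8}
  L2 = {3,7}
  L3 = {6}
6 enters at depth 3; path a·b·a

Answer: 3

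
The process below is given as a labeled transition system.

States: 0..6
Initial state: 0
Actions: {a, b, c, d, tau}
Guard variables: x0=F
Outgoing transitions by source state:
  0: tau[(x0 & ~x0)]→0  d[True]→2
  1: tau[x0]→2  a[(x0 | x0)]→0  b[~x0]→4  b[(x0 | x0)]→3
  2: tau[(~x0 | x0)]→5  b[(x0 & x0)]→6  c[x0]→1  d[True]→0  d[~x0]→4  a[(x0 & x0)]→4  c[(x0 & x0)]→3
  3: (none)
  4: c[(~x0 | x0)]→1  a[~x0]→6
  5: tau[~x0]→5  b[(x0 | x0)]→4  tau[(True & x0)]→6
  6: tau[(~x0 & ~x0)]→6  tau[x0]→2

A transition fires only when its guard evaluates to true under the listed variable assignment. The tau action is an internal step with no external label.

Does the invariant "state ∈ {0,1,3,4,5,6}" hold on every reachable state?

Inv-set: {0,1,3,4,5,6}
Reach set: {0,1,2,4,5,6}
  0: ✓
  1: ✓
  2: ✗ unsafe
  4: ✓
  5: ✓
  6: ✓
witness against invariant: d → 2

Answer: INVARIANT VIOLATED at state 2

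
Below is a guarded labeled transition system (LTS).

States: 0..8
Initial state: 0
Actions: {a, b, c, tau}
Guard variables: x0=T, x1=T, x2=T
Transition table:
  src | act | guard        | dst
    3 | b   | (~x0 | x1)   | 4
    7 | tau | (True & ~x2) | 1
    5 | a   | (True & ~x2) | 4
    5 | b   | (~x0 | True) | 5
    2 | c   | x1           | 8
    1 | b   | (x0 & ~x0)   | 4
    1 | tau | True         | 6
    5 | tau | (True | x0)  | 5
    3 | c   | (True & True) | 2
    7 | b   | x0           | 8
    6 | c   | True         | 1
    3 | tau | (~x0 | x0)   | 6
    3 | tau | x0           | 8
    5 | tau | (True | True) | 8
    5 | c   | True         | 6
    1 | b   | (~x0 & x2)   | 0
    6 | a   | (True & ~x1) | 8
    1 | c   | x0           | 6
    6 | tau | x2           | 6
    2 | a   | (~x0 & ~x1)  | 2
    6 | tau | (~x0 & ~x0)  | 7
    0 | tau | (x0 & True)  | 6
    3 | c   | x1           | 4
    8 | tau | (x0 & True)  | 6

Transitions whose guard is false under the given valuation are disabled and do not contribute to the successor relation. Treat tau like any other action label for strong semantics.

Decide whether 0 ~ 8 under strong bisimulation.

Compute ~ classes (split until stable):
  P[0] = {{0,1,2,3,4,5,6,7,8}}
  P[1] = {{0,8},{1,6},{2},{3,5},{4},{7}}
  P[2] = {{0,8},{1,6},{2},{3},{4},{5},{7}}
stable after 3 split(s): 7 block(s)
class of 0: {0,8}; class of 8: {0,8}

Answer: BISIMILAR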